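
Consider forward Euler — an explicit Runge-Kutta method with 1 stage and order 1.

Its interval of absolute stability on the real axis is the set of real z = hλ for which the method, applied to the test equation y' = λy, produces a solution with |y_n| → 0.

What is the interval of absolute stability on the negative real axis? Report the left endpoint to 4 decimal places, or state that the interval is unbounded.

(-2.0000, 0).

Test eqn y'=λy, z=hλ:
  order 1, 1-stage ⇒ R(z)=1+z
  (e.g. R(-1.71)=-0.71000, |R|=0.71000)

Need |R(x)|<1, x<0.
x=-1.71: |R|=0.7100
|R(-2.23)|=1.2300 |R(-1.52)|=0.5200 |R(-1.38)|=0.3800
Bisect:
  x_lo=-2.4537 |R|=1.4537  x_hi=-0.2892 |R|=0.7108
  mid=-1.37149 |R|=0.37149 →hi
  mid=-1.91261 |R|=0.91261 →hi
  mid=-2.18318 |R|=1.18318 →lo
  mid=-2.04790 |R|=1.04790 →lo
  mid=-1.98025 |R|=0.98025 →hi
  mid=-2.01407 |R|=1.01407 →lo
  mid=-1.99716 |R|=0.99716 →hi
  ...
  [-2.00007,-1.99994] ⇒ x*=-2.0000
Interval (-2.0000, 0).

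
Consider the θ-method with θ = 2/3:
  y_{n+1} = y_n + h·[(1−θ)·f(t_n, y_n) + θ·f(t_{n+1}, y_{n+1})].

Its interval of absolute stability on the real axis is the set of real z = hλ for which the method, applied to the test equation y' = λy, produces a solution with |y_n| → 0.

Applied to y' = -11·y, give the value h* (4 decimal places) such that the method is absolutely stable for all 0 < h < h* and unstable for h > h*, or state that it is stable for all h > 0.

interval (−∞, 0). Any h>0 works for λ=-11.

Set f=λy, z=hλ:
  y_{n+1} = y_n + z·[1/3·y_n + 2/3·y_{n+1}] ⇒ (1 − 2/3z)y_{n+1} = (1 + 1/3z)y_n
  R(z) = (1 + 1/3z)/(1 − 2/3z).

Boundary: |R(x)|=1, x<0.
x=-0.43: |R|=0.6658
x=-2: |R|=0.1429
x=-10: |R|=0.3043
x=-100: |R|=0.4778
θ=2/3≥1/2 ⇒ |1+1/3x|<|1−2/3x| ∀x<0 ⇒ stable on all of ℝ⁻.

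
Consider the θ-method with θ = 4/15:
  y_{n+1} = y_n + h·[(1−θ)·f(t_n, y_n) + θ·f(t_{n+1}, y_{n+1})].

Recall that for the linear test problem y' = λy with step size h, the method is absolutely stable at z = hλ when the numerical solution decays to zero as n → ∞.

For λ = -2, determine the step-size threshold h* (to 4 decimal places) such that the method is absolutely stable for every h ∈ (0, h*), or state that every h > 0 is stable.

On y'=λy, z=hλ:
  y_{n+1} = y_n + z·[11/15·y_n + 4/15·y_{n+1}] ⇒ (1 − 4/15z)y_{n+1} = (1 + 11/15z)y_n
  so R(z) = (1 + 11/15z)/(1 − 4/15z).

Need |R(x)|<1, x<0.
x=-1.3: |R|=0.0347
R=−1: 1+11/15x = −1+4/15x ⇒ -7/15x=2 ⇒ x=2/(-7/15)=-4.2857
Confirm numerically:
  x=-3.424: |R|=0.78980 <1
  x=-3.274: |R|=0.74794 <1
  x=-3.159: |R|=0.71461 <1
  x=-1.756: |R|=0.19597 <1
  x=-4.841: |R|=1.11311 >1
  x=-4.481: |R|=1.04152 >1
Stable set (-4.2857, 0).

(-4.2857,0); λ=-2 ⇒ h* = (30/7)/2 = 2.1429.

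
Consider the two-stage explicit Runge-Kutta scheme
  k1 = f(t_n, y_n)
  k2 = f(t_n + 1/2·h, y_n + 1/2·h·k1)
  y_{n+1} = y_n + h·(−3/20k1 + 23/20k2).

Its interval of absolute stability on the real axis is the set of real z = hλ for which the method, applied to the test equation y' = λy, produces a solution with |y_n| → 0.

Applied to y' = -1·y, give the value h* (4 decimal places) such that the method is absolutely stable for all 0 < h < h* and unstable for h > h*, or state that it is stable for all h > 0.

On y'=λy, z=hλ:
  k1=λy_n ⇒ h·k1=z·y_n;  k2=λ(1+1/2z)y_n ⇒ h·k2=z(1+1/2z)y_n
  y_{n+1}/y_n = 1 − 3/20z + 23/20z(1+1/2z) = 1 + z + 23/40z²
  so R(z) = 1 + z + 23/40z².

Need |R(x)|<1, x<0.
x=-1.66: |R|=0.9245
R=1: x+23/40x²=0 ⇒ x=−40/23=-1.7391; min R=1−1/(4·23/40)=0.5652>−1
Confirm numerically:
  x=-1.684: |R|=0.94662 <1
  x=-1.135: |R|=0.60573 <1
  x=-0.898: |R|=0.56568 <1
  x=-0.806: |R|=0.56754 <1
  x=-2.337: |R|=1.80340 >1
  x=-2.328: |R|=1.78826 >1
Stable set (-1.7391, 0).

(-1.7391,0); λ=-1 ⇒ h* = (40/23)/1 = 1.7391.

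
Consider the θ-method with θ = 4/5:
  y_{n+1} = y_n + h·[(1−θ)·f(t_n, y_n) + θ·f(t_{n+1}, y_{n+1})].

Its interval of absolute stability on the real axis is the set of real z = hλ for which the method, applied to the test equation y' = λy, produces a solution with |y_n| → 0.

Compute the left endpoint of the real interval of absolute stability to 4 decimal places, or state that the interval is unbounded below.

interval (−∞, 0).

Test eqn y'=λy, z=hλ:
  y_{n+1} = y_n + z·[1/5·y_n + 4/5·y_{n+1}] ⇒ (1 − 4/5z)y_{n+1} = (1 + 1/5z)y_n
  R(z) = (1 + 1/5z)/(1 − 4/5z).

Boundary: |R(x)|=1, x<0.
x=-0.55: |R|=0.6181
x=-2: |R|=0.2308
x=-10: |R|=0.1111
x=-100: |R|=0.2346
θ=4/5≥1/2 ⇒ |1+1/5x|<|1−4/5x| ∀x<0 ⇒ interval (−∞,0).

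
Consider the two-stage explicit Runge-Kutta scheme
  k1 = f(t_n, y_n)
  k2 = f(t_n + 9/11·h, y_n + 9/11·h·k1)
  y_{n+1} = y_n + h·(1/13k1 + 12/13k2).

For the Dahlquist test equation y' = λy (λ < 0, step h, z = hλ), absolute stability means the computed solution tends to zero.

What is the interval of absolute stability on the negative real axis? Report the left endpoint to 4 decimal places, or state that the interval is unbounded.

(-1.3241, 0).

Test eqn y'=λy, z=hλ:
  k1=λy_n ⇒ h·k1=z·y_n;  k2=λ(1+9/11z)y_n ⇒ h·k2=z(1+9/11z)y_n
  y_{n+1}/y_n = 1 + 1/13z + 12/13z(1+9/11z) = 1 + z + 108/143z²
  ⇒ R(z) = 1 + z + 108/143z².

Solve |R(x)|<1 on ℝ⁻.
x=-1.2: |R|=0.8876
R=1: x+108/143x²=0 ⇒ x=−143/108=-1.3241; min R=1−1/(4·108/143)=0.6690>−1
Confirm numerically:
  x=-1.144: |R|=0.84442 <1
  x=-0.875: |R|=0.70323 <1
  x=-0.756: |R|=0.67565 <1
  x=-0.576: |R|=0.67457 <1
  x=-1.793: |R|=1.63500 >1
  x=-1.651: |R|=1.40765 >1
So |R|<1 on (-1.3241, 0).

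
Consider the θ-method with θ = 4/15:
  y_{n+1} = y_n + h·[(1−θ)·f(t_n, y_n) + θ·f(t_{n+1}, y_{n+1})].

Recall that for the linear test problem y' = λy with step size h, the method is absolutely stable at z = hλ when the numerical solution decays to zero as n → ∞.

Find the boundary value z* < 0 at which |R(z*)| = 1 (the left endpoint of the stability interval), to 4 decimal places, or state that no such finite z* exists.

Test eqn y'=λy, z=hλ:
  y_{n+1} = y_n + z·[11/15·y_n + 4/15·y_{n+1}] ⇒ (1 − 4/15z)y_{n+1} = (1 + 11/15z)y_n
  so R(z) = (1 + 11/15z)/(1 − 4/15z).

Find x<0 with |R(x)|<1.
x=-0.75: |R|=0.3750
R=−1: 1+11/15x = −1+4/15x ⇒ -7/15x=2 ⇒ x=2/(-7/15)=-4.2857
Confirm numerically:
  x=-3.971: |R|=0.92867 <1
  x=-2.735: |R|=0.58153 <1
  x=-2.433: |R|=0.47562 <1
  x=-4.461: |R|=1.03736 >1
  x=-4.412: |R|=1.02708 >1
  x=-4.381: |R|=1.02051 >1
Interval (-4.2857, 0).

left endpoint -4.2857.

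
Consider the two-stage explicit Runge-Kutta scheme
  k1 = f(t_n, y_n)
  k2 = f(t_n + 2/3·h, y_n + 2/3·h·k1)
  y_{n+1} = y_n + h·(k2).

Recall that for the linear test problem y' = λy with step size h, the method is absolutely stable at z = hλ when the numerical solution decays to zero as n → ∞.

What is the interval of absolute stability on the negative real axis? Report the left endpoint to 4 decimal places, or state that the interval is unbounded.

On y'=λy, z=hλ:
  k1=λy_n ⇒ h·k1=z·y_n;  k2=λ(1+2/3z)y_n ⇒ h·k2=z(1+2/3z)y_n
  y_{n+1}/y_n = 1 + z(1+2/3z) = 1 + z + 2/3z²
  R(z) = 1 + z + 2/3z².

Boundary: |R(x)|=1, x<0.
x=-1.75: |R|=1.2917
R=1: x+2/3x²=0 ⇒ x=−3/2=-1.5000; min R=1−1/(4·2/3)=0.6250>−1
Confirm numerically:
  x=-1.261: |R|=0.79908 <1
  x=-1.043: |R|=0.68223 <1
  x=-0.795: |R|=0.62635 <1
  x=-0.632: |R|=0.63428 <1
  x=-1.835: |R|=1.40982 >1
  x=-1.776: |R|=1.32678 >1
  x=-1.590: |R|=1.09540 >1
Interval (-1.5000, 0).

(-1.5000, 0).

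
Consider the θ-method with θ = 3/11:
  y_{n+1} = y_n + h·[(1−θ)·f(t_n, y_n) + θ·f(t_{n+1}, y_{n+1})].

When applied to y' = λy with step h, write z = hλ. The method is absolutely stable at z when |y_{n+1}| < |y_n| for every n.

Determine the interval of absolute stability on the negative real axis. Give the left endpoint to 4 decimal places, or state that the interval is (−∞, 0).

On y'=λy, z=hλ:
  y_{n+1} = y_n + z·[8/11·y_n + 3/11·y_{n+1}] ⇒ (1 − 3/11z)y_{n+1} = (1 + 8/11z)y_n
  ⇒ R(z) = (1 + 8/11z)/(1 − 3/11z).

Find x<0 with |R(x)|<1.
x=-0.39: |R|=0.6475
R=−1: 1+8/11x = −1+3/11x ⇒ -5/11x=2 ⇒ x=2/(-5/11)=-4.4000
Confirm numerically:
  x=-4.332: |R|=0.98583 <1
  x=-2.639: |R|=0.53455 <1
  x=-2.482: |R|=0.48010 <1
  x=-2.346: |R|=0.43065 <1
  x=-4.708: |R|=1.06130 >1
  x=-4.536: |R|=1.02763 >1
Interval (-4.4000, 0).

(-4.4000, 0).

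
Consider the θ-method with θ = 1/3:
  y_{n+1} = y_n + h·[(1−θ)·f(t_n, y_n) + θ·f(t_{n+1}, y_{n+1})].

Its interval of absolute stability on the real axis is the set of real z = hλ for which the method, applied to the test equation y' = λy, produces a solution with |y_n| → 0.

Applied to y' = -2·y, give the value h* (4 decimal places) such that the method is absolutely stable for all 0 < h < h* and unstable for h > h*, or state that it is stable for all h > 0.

(-6.0000,0); λ=-2 ⇒ h* = (6)/2 = 3.0000.

With y'=λy (z=hλ):
  y_{n+1} = y_n + z·[2/3·y_n + 1/3·y_{n+1}] ⇒ (1 − 1/3z)y_{n+1} = (1 + 2/3z)y_n
  Hence R(z) = (1 + 2/3z)/(1 − 1/3z).

Solve |R(x)|<1 on ℝ⁻.
x=-1.11: |R|=0.1898
R=−1: 1+2/3x = −1+1/3x ⇒ -1/3x=2 ⇒ x=2/(-1/3)=-6.0000
Confirm numerically:
  x=-4.702: |R|=0.83147 <1
  x=-4.469: |R|=0.79502 <1
  x=-4.001: |R|=0.71447 <1
  x=-2.870: |R|=0.46678 <1
  x=-6.447: |R|=1.04732 >1
  x=-6.424: |R|=1.04499 >1
  x=-6.200: |R|=1.02174 >1
Stable set (-6.0000, 0).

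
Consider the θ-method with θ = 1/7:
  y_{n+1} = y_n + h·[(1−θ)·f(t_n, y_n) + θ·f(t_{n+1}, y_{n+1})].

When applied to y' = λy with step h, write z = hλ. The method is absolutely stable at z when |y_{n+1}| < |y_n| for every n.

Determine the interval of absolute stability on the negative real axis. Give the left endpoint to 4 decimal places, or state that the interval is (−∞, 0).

On y'=λy, z=hλ:
  y_{n+1} = y_n + z·[6/7·y_n + 1/7·y_{n+1}] ⇒ (1 − 1/7z)y_{n+1} = (1 + 6/7z)y_n
  R(z) = (1 + 6/7z)/(1 − 1/7z).

Boundary: |R(x)|=1, x<0.
x=-1.61: |R|=0.3089
R=−1: 1+6/7x = −1+1/7x ⇒ -5/7x=2 ⇒ x=2/(-5/7)=-2.8000
Confirm numerically:
  x=-2.034: |R|=0.57605 <1
  x=-1.828: |R|=0.44948 <1
  x=-1.740: |R|=0.39359 <1
  x=-3.179: |R|=1.18617 >1
  x=-3.115: |R|=1.15571 >1
  x=-3.099: |R|=1.14803 >1
So |R|<1 on (-2.8000, 0).

(-2.8000, 0).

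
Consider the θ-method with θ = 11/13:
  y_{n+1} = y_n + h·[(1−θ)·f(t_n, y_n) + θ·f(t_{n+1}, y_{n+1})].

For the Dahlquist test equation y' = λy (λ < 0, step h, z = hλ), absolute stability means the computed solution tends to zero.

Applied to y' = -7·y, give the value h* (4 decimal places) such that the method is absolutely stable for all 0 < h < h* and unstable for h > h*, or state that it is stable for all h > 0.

Test eqn y'=λy, z=hλ:
  y_{n+1} = y_n + z·[2/13·y_n + 11/13·y_{n+1}] ⇒ (1 − 11/13z)y_{n+1} = (1 + 2/13z)y_n
  Hence R(z) = (1 + 2/13z)/(1 − 11/13z).

Boundary: |R(x)|=1, x<0.
x=-0.95: |R|=0.4733
x=-2: |R|=0.2571
x=-10: |R|=0.0569
x=-100: |R|=0.1680
θ=11/13≥1/2 ⇒ |1+2/13x|<|1−11/13x| ∀x<0 ⇒ stable on all of ℝ⁻.

unbounded; (−∞, 0). Any h>0 works for λ=-7.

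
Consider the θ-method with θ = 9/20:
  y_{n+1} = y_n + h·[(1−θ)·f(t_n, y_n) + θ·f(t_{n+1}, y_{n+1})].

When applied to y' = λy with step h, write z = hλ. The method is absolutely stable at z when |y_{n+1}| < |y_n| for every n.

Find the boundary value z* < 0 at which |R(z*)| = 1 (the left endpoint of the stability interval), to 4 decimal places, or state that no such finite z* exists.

Set f=λy, z=hλ:
  y_{n+1} = y_n + z·[11/20·y_n + 9/20·y_{n+1}] ⇒ (1 − 9/20z)y_{n+1} = (1 + 11/20z)y_n
  Hence R(z) = (1 + 11/20z)/(1 − 9/20z).

Boundary: |R(x)|=1, x<0.
x=-0.8: |R|=0.4118
R=−1: 1+11/20x = −1+9/20x ⇒ -1/10x=2 ⇒ x=2/(-1/10)=-20.0000
Confirm numerically:
  x=-18.829: |R|=0.98764 <1
  x=-17.606: |R|=0.97317 <1
  x=-17.110: |R|=0.96678 <1
  x=-20.287: |R|=1.00283 >1
  x=-20.138: |R|=1.00137 >1
  x=-20.113: |R|=1.00112 >1
Interval (-20.0000, 0).

z* = -20.0000.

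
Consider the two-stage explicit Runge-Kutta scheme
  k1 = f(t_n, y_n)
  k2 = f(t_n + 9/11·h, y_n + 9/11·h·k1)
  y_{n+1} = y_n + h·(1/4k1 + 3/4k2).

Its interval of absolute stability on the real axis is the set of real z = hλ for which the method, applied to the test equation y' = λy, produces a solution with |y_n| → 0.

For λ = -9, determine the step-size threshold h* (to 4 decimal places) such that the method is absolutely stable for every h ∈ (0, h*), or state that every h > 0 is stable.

With y'=λy (z=hλ):
  k1=λy_n ⇒ h·k1=z·y_n;  k2=λ(1+9/11z)y_n ⇒ h·k2=z(1+9/11z)y_n
  y_{n+1}/y_n = 1 + 1/4z + 3/4z(1+9/11z) = 1 + z + 27/44z²
  R(z) = 1 + z + 27/44z².

Solve |R(x)|<1 on ℝ⁻.
x=-0.98: |R|=0.6093
R=1: x+27/44x²=0 ⇒ x=−44/27=-1.6296; min R=1−1/(4·27/44)=0.5926>−1
Confirm numerically:
  x=-1.420: |R|=0.81734 <1
  x=-1.164: |R|=0.66741 <1
  x=-0.978: |R|=0.60893 <1
  x=-2.176: |R|=1.72955 >1
  x=-1.902: |R|=1.31789 >1
So |R|<1 on (-1.6296, 0).

(-1.6296,0); λ=-9 ⇒ h* = (44/27)/9 = 0.1811.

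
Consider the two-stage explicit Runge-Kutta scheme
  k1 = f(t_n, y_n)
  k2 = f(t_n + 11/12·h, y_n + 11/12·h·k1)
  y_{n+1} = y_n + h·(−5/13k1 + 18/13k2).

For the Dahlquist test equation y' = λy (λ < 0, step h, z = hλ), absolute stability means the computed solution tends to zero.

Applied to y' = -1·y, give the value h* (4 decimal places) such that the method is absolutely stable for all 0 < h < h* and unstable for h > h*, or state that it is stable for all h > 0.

Test eqn y'=λy, z=hλ:
  k1=λy_n ⇒ h·k1=z·y_n;  k2=λ(1+11/12z)y_n ⇒ h·k2=z(1+11/12z)y_n
  y_{n+1}/y_n = 1 − 5/13z + 18/13z(1+11/12z) = 1 + z + 33/26z²
  R(z) = 1 + z + 33/26z².

Boundary: |R(x)|=1, x<0.
x=-0.92: |R|=1.1543
R=1: x+33/26x²=0 ⇒ x=−26/33=-0.7879; min R=1−1/(4·33/26)=0.8030>−1
Confirm numerically:
  x=-0.726: |R|=0.94298 <1
  x=-0.712: |R|=0.93143 <1
  x=-0.411: |R|=0.80340 <1
  x=-0.409: |R|=0.80332 <1
  x=-1.250: |R|=1.73317 >1
  x=-1.210: |R|=1.64828 >1
Stable set (-0.7879, 0).

(-0.7879,0); λ=-1 ⇒ h* = (26/33)/1 = 0.7879.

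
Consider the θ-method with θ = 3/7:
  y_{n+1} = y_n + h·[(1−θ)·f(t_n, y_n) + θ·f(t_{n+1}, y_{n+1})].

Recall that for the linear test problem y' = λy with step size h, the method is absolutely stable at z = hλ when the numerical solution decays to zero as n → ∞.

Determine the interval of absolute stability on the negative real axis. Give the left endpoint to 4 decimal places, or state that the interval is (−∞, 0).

z∈(-14.0000,0).

With y'=λy (z=hλ):
  y_{n+1} = y_n + z·[4/7·y_n + 3/7·y_{n+1}] ⇒ (1 − 3/7z)y_{n+1} = (1 + 4/7z)y_n
  ⇒ R(z) = (1 + 4/7z)/(1 − 3/7z).

Boundary: |R(x)|=1, x<0.
x=-1.72: |R|=0.0099
R=−1: 1+4/7x = −1+3/7x ⇒ -1/7x=2 ⇒ x=2/(-1/7)=-14.0000
Confirm numerically:
  x=-13.355: |R|=0.98630 <1
  x=-9.685: |R|=0.88032 <1
  x=-9.636: |R|=0.87847 <1
  x=-14.341: |R|=1.00682 >1
  x=-14.238: |R|=1.00479 >1
  x=-14.032: |R|=1.00065 >1
Stable set (-14.0000, 0).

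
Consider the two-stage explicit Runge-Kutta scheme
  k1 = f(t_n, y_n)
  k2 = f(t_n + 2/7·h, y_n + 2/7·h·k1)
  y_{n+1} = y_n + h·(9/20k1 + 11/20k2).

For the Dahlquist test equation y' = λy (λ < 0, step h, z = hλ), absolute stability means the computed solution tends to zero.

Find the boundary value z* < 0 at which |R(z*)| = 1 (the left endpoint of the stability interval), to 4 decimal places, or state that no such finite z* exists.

With y'=λy (z=hλ):
  k1=λy_n ⇒ h·k1=z·y_n;  k2=λ(1+2/7z)y_n ⇒ h·k2=z(1+2/7z)y_n
  y_{n+1}/y_n = 1 + 9/20z + 11/20z(1+2/7z) = 1 + z + 11/70z²
  R(z) = 1 + z + 11/70z².

Need |R(x)|<1, x<0.
x=-1.62: |R|=0.2076
R=1: x+11/70x²=0 ⇒ x=−70/11=-6.3636; min R=1−1/(4·11/70)=-0.5909>−1
Confirm numerically:
  x=-5.184: |R|=0.03903 <1
  x=-3.426: |R|=0.58154 <1
  x=-3.239: |R|=0.59040 <1
  x=-6.733: |R|=1.39080 >1
  x=-6.731: |R|=1.38857 >1
  x=-6.648: |R|=1.29707 >1
Interval (-6.3636, 0).

left endpoint -6.3636.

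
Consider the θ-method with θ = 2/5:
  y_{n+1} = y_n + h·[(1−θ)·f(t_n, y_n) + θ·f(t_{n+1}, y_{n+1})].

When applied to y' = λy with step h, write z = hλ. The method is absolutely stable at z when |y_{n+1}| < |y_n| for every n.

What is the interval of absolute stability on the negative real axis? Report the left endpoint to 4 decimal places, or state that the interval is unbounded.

Test eqn y'=λy, z=hλ:
  y_{n+1} = y_n + z·[3/5·y_n + 2/5·y_{n+1}] ⇒ (1 − 2/5z)y_{n+1} = (1 + 3/5z)y_n
  so R(z) = (1 + 3/5z)/(1 − 2/5z).

Find x<0 with |R(x)|<1.
x=-1.55: |R|=0.0432
R=−1: 1+3/5x = −1+2/5x ⇒ -1/5x=2 ⇒ x=2/(-1/5)=-10.0000
Confirm numerically:
  x=-8.398: |R|=0.92650 <1
  x=-8.107: |R|=0.91077 <1
  x=-7.690: |R|=0.88665 <1
  x=-6.634: |R|=0.81574 <1
  x=-10.494: |R|=1.01901 >1
  x=-10.262: |R|=1.01026 >1
  x=-10.123: |R|=1.00487 >1
Stable set (-10.0000, 0).

(-10.0000, 0).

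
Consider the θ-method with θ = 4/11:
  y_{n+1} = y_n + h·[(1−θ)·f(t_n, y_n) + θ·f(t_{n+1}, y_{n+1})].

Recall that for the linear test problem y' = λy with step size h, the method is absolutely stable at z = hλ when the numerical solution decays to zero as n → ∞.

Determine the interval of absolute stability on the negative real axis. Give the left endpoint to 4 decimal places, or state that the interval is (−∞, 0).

(-7.3333, 0).

On y'=λy, z=hλ:
  y_{n+1} = y_n + z·[7/11·y_n + 4/11·y_{n+1}] ⇒ (1 − 4/11z)y_{n+1} = (1 + 7/11z)y_n
  so R(z) = (1 + 7/11z)/(1 − 4/11z).

Need |R(x)|<1, x<0.
x=-0.42: |R|=0.6356
R=−1: 1+7/11x = −1+4/11x ⇒ -3/11x=2 ⇒ x=2/(-3/11)=-7.3333
Confirm numerically:
  x=-5.893: |R|=0.87501 <1
  x=-4.182: |R|=0.65905 <1
  x=-3.717: |R|=0.58060 <1
  x=-7.860: |R|=1.03723 >1
  x=-7.467: |R|=1.00981 >1
Interval (-7.3333, 0).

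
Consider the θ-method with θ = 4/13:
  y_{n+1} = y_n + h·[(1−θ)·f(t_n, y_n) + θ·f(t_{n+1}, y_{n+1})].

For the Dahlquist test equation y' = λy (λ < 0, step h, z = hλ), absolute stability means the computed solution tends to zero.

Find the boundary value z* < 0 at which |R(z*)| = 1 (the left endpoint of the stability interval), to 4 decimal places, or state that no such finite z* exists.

left endpoint -5.2000.

Set f=λy, z=hλ:
  y_{n+1} = y_n + z·[9/13·y_n + 4/13·y_{n+1}] ⇒ (1 − 4/13z)y_{n+1} = (1 + 9/13z)y_n
  so R(z) = (1 + 9/13z)/(1 − 4/13z).

Find x<0 with |R(x)|<1.
x=-1.66: |R|=0.0988
R=−1: 1+9/13x = −1+4/13x ⇒ -5/13x=2 ⇒ x=2/(-5/13)=-5.2000
Confirm numerically:
  x=-4.429: |R|=0.87450 <1
  x=-4.214: |R|=0.83487 <1
  x=-4.078: |R|=0.80861 <1
  x=-2.620: |R|=0.45060 <1
  x=-5.703: |R|=1.07023 >1
  x=-5.603: |R|=1.05690 >1
  x=-5.470: |R|=1.03870 >1
Interval (-5.2000, 0).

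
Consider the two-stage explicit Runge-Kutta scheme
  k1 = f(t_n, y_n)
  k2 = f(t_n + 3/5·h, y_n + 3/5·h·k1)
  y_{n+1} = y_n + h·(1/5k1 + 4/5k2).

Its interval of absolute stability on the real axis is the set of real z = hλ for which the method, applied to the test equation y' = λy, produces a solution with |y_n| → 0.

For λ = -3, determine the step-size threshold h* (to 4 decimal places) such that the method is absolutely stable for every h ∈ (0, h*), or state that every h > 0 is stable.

Test eqn y'=λy, z=hλ:
  k1=λy_n ⇒ h·k1=z·y_n;  k2=λ(1+3/5z)y_n ⇒ h·k2=z(1+3/5z)y_n
  y_{n+1}/y_n = 1 + 1/5z + 4/5z(1+3/5z) = 1 + z + 12/25z²
  R(z) = 1 + z + 12/25z².

Boundary: |R(x)|=1, x<0.
x=-1.44: |R|=0.5553
R=1: x+12/25x²=0 ⇒ x=−25/12=-2.0833; min R=1−1/(4·12/25)=0.4792>−1
Confirm numerically:
  x=-1.476: |R|=0.56972 <1
  x=-1.468: |R|=0.56641 <1
  x=-1.134: |R|=0.48326 <1
  x=-0.882: |R|=0.49140 <1
  x=-2.517: |R|=1.52394 >1
  x=-2.492: |R|=1.48883 >1
  x=-2.454: |R|=1.43662 >1
Stable set (-2.0833, 0).

(-2.0833,0); λ=-3 ⇒ h* = (25/12)/3 = 0.6944.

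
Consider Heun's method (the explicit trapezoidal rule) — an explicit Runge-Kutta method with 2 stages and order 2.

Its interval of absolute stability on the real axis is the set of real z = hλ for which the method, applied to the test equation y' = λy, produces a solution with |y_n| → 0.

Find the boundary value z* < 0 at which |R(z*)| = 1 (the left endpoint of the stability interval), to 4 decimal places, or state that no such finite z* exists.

On y'=λy, z=hλ:
  order 2, 2-stage ⇒ R(z)=1+z+z^2/2
  (e.g. R(-0.93)=0.50245, |R|=0.50245)

Find x<0 with |R(x)|<1.
x=-0.93: |R|=0.5025
|R(-2.14)|=1.1498 |R(-2.08)|=1.0832 |R(-1.19)|=0.5181
Bisect:
  x_lo=-2.3557 |R|=1.4190  x_hi=-0.3306 |R|=0.7240
  mid=-1.34316 |R|=0.55888 →hi
  mid=-1.84943 |R|=0.86076 →hi
  mid=-2.10256 |R|=1.10782 →lo
  mid=-1.97600 |R|=0.97628 →hi
  mid=-2.03928 |R|=1.04005 →lo
  mid=-2.00764 |R|=1.00767 →lo
  mid=-1.99182 |R|=0.99185 →hi
  mid=-1.99973 |R|=0.99973 →hi
  mid=-2.00368 |R|=1.00369 →lo
  mid=-2.00171 |R|=1.00171 →lo
  ...
  [-2.00010,-1.99998] ⇒ x*=-2.0000
So |R|<1 on (-2.0000, 0).

z* = -2.0000.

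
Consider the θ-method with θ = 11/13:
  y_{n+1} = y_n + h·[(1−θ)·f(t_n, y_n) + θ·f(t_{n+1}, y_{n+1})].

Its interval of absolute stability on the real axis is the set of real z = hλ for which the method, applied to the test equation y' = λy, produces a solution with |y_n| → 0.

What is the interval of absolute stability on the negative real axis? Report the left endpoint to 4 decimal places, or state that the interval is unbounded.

unbounded; (−∞, 0).

Set f=λy, z=hλ:
  y_{n+1} = y_n + z·[2/13·y_n + 11/13·y_{n+1}] ⇒ (1 − 11/13z)y_{n+1} = (1 + 2/13z)y_n
  ⇒ R(z) = (1 + 2/13z)/(1 − 11/13z).

Need |R(x)|<1, x<0.
x=-0.95: |R|=0.4733
x=-2: |R|=0.2571
x=-10: |R|=0.0569
x=-100: |R|=0.1680
θ=11/13≥1/2 ⇒ |1+2/13x|<|1−11/13x| ∀x<0 ⇒ stable on all of ℝ⁻.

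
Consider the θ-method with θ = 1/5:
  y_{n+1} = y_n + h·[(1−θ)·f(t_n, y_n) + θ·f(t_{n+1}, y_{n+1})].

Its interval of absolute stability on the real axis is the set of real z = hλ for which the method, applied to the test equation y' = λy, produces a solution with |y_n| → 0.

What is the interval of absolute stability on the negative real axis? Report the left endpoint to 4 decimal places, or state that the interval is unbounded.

z∈(-3.3333,0).

Set f=λy, z=hλ:
  y_{n+1} = y_n + z·[4/5·y_n + 1/5·y_{n+1}] ⇒ (1 − 1/5z)y_{n+1} = (1 + 4/5z)y_n
  ⇒ R(z) = (1 + 4/5z)/(1 − 1/5z).

Need |R(x)|<1, x<0.
x=-0.8: |R|=0.3103
R=−1: 1+4/5x = −1+1/5x ⇒ -3/5x=2 ⇒ x=2/(-3/5)=-3.3333
Confirm numerically:
  x=-2.831: |R|=0.80756 <1
  x=-2.412: |R|=0.62709 <1
  x=-2.173: |R|=0.51471 <1
  x=-3.910: |R|=1.19416 >1
  x=-3.406: |R|=1.02593 >1
  x=-3.398: |R|=1.02310 >1
So |R|<1 on (-3.3333, 0).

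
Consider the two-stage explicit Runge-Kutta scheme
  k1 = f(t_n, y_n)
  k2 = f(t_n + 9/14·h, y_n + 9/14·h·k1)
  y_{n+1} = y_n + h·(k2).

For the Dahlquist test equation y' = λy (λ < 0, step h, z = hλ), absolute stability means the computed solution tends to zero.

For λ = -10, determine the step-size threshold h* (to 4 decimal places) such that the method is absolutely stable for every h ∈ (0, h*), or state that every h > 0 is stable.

Test eqn y'=λy, z=hλ:
  k1=λy_n ⇒ h·k1=z·y_n;  k2=λ(1+9/14z)y_n ⇒ h·k2=z(1+9/14z)y_n
  y_{n+1}/y_n = 1 + z(1+9/14z) = 1 + z + 9/14z²
  so R(z) = 1 + z + 9/14z².

Find x<0 with |R(x)|<1.
x=-0.77: |R|=0.6112
R=1: x+9/14x²=0 ⇒ x=−14/9=-1.5556; min R=1−1/(4·9/14)=0.6111>−1
Confirm numerically:
  x=-1.516: |R|=0.96145 <1
  x=-1.187: |R|=0.71877 <1
  x=-1.048: |R|=0.65805 <1
  x=-1.968: |R|=1.52180 >1
  x=-1.873: |R|=1.38223 >1
Interval (-1.5556, 0).

(-1.5556,0); λ=-10 ⇒ h* = (14/9)/10 = 0.1556.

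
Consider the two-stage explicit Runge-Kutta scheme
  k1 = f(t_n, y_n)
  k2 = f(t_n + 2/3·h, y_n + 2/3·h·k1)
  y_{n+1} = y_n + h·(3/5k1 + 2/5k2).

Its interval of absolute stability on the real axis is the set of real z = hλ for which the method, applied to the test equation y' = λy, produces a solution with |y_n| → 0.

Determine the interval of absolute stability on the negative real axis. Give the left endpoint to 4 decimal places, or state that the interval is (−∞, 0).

Test eqn y'=λy, z=hλ:
  k1=λy_n ⇒ h·k1=z·y_n;  k2=λ(1+2/3z)y_n ⇒ h·k2=z(1+2/3z)y_n
  y_{n+1}/y_n = 1 + 3/5z + 2/5z(1+2/3z) = 1 + z + 4/15z²
  R(z) = 1 + z + 4/15z².

Boundary: |R(x)|=1, x<0.
x=-0.58: |R|=0.5097
R=1: x+4/15x²=0 ⇒ x=−15/4=-3.7500; min R=1−1/(4·4/15)=0.0625>−1
Confirm numerically:
  x=-3.485: |R|=0.75373 <1
  x=-2.384: |R|=0.13159 <1
  x=-1.879: |R|=0.06250 <1
  x=-4.060: |R|=1.33563 >1
  x=-3.928: |R|=1.18645 >1
So |R|<1 on (-3.7500, 0).

z∈(-3.7500,0).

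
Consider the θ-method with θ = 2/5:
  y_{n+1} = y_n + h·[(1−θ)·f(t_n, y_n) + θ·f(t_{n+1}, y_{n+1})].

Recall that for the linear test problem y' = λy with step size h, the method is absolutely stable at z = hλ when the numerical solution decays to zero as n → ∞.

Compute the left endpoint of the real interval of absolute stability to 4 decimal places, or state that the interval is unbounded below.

left endpoint -10.0000.

Test eqn y'=λy, z=hλ:
  y_{n+1} = y_n + z·[3/5·y_n + 2/5·y_{n+1}] ⇒ (1 − 2/5z)y_{n+1} = (1 + 3/5z)y_n
  so R(z) = (1 + 3/5z)/(1 − 2/5z).

Find x<0 with |R(x)|<1.
x=-0.95: |R|=0.3116
R=−1: 1+3/5x = −1+2/5x ⇒ -1/5x=2 ⇒ x=2/(-1/5)=-10.0000
Confirm numerically:
  x=-9.697: |R|=0.98758 <1
  x=-6.074: |R|=0.77105 <1
  x=-5.768: |R|=0.74407 <1
  x=-4.732: |R|=0.63579 <1
  x=-10.382: |R|=1.01483 >1
  x=-10.364: |R|=1.01415 >1
  x=-10.253: |R|=1.00992 >1
Stable set (-10.0000, 0).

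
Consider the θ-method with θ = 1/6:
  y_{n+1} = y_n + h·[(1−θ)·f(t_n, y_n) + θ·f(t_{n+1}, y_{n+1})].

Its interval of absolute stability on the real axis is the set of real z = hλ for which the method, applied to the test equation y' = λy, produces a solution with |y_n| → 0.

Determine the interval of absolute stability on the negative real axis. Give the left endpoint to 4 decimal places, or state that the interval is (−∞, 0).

(-3.0000, 0).

On y'=λy, z=hλ:
  y_{n+1} = y_n + z·[5/6·y_n + 1/6·y_{n+1}] ⇒ (1 − 1/6z)y_{n+1} = (1 + 5/6z)y_n
  ⇒ R(z) = (1 + 5/6z)/(1 − 1/6z).

Need |R(x)|<1, x<0.
x=-1.61: |R|=0.2694
R=−1: 1+5/6x = −1+1/6x ⇒ -2/3x=2 ⇒ x=2/(-2/3)=-3.0000
Confirm numerically:
  x=-2.493: |R|=0.76122 <1
  x=-1.650: |R|=0.29412 <1
  x=-1.476: |R|=0.18459 <1
  x=-1.409: |R|=0.14104 <1
  x=-3.331: |R|=1.14189 >1
  x=-3.220: |R|=1.09544 >1
  x=-3.194: |R|=1.08440 >1
Stable set (-3.0000, 0).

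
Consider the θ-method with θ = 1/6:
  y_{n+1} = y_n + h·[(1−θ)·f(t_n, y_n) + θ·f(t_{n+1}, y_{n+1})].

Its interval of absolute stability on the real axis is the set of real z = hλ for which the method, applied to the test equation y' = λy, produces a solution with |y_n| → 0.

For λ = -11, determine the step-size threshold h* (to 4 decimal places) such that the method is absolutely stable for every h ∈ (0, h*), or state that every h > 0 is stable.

On y'=λy, z=hλ:
  y_{n+1} = y_n + z·[5/6·y_n + 1/6·y_{n+1}] ⇒ (1 − 1/6z)y_{n+1} = (1 + 5/6z)y_n
  so R(z) = (1 + 5/6z)/(1 − 1/6z).

Find x<0 with |R(x)|<1.
x=-1.47: |R|=0.1807
R=−1: 1+5/6x = −1+1/6x ⇒ -2/3x=2 ⇒ x=2/(-2/3)=-3.0000
Confirm numerically:
  x=-2.682: |R|=0.85349 <1
  x=-2.357: |R|=0.69223 <1
  x=-2.284: |R|=0.65427 <1
  x=-3.405: |R|=1.17225 >1
  x=-3.362: |R|=1.15467 >1
  x=-3.086: |R|=1.03786 >1
Stable set (-3.0000, 0).

(-3.0000,0); λ=-11 ⇒ h* = (3)/11 = 0.2727.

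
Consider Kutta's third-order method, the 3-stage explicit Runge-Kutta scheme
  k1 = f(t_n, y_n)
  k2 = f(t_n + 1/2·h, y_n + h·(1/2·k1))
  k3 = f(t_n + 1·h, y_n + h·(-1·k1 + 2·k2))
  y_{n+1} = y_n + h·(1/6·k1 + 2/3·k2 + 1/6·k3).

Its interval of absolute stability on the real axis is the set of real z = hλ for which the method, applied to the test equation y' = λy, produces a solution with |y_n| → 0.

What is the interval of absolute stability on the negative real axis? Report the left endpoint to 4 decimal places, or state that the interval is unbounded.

z∈(-2.5127,0).

With y'=λy (z=hλ):
  order 3, 3-stage ⇒ R(z)=1+z+z^2/2+z^3/6
  (e.g. R(-1.64)=-0.03036, |R|=0.03036)

Find x<0 with |R(x)|<1.
x=-1.64: |R|=0.0304
|R(-2.16)|=0.5068 |R(-1.06)|=0.3033 |R(-0.7)|=0.4878
Bisect:
  x_lo=-3.1173 |R|=2.3074  x_hi=-0.1792 |R|=0.8359
  mid=-1.64825 |R|=0.03620 →hi
  mid=-2.38280 |R|=0.79874 →hi
  mid=-2.75007 |R|=1.43503 →lo
  mid=-2.56643 |R|=1.09048 →lo
  mid=-2.47461 |R|=0.93839 →hi
  mid=-2.52052 |R|=1.01283 →lo
  mid=-2.49757 |R|=0.97522 →hi
  mid=-2.50904 |R|=0.99393 →hi
  ...
  [-2.51281,-2.51263] ⇒ x*=-2.5127
So |R|<1 on (-2.5127, 0).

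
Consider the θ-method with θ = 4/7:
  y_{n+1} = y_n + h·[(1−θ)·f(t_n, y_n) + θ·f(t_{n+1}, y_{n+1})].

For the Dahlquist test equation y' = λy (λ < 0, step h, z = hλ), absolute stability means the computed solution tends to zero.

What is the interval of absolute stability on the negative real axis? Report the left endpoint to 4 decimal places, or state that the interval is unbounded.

(−∞, 0) — no finite endpoint.

Set f=λy, z=hλ:
  y_{n+1} = y_n + z·[3/7·y_n + 4/7·y_{n+1}] ⇒ (1 − 4/7z)y_{n+1} = (1 + 3/7z)y_n
  so R(z) = (1 + 3/7z)/(1 − 4/7z).

Solve |R(x)|<1 on ℝ⁻.
x=-1.76: |R|=0.1225
x=-2: |R|=0.0667
x=-10: |R|=0.4894
x=-100: |R|=0.7199
θ=4/7≥1/2 ⇒ |1+3/7x|<|1−4/7x| ∀x<0 ⇒ unbounded interval.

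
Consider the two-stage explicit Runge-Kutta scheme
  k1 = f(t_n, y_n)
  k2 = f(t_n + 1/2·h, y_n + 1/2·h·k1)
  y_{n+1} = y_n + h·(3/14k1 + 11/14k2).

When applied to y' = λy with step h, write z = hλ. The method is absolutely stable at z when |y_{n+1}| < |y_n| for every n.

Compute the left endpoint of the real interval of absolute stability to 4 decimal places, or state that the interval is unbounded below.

left endpoint -2.5455.

Test eqn y'=λy, z=hλ:
  k1=λy_n ⇒ h·k1=z·y_n;  k2=λ(1+1/2z)y_n ⇒ h·k2=z(1+1/2z)y_n
  y_{n+1}/y_n = 1 + 3/14z + 11/14z(1+1/2z) = 1 + z + 11/28z²
  Hence R(z) = 1 + z + 11/28z².

Solve |R(x)|<1 on ℝ⁻.
x=-0.49: |R|=0.6043
R=1: x+11/28x²=0 ⇒ x=−28/11=-2.5455; min R=1−1/(4·11/28)=0.3636>−1
Confirm numerically:
  x=-2.420: |R|=0.88073 <1
  x=-1.268: |R|=0.36365 <1
  x=-1.038: |R|=0.38528 <1
  x=-2.834: |R|=1.32125 >1
  x=-2.757: |R|=1.22913 >1
Stable set (-2.5455, 0).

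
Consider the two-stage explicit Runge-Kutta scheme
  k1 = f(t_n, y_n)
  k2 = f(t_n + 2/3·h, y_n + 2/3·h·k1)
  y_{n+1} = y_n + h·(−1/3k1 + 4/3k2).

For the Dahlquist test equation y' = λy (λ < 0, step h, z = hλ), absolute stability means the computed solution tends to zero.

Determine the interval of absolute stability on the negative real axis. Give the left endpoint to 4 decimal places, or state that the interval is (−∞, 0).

z∈(-1.1250,0).

Set f=λy, z=hλ:
  k1=λy_n ⇒ h·k1=z·y_n;  k2=λ(1+2/3z)y_n ⇒ h·k2=z(1+2/3z)y_n
  y_{n+1}/y_n = 1 − 1/3z + 4/3z(1+2/3z) = 1 + z + 8/9z²
  so R(z) = 1 + z + 8/9z².

Boundary: |R(x)|=1, x<0.
x=-1.04: |R|=0.9214
R=1: x+8/9x²=0 ⇒ x=−9/8=-1.1250; min R=1−1/(4·8/9)=0.7188>−1
Confirm numerically:
  x=-0.945: |R|=0.84880 <1
  x=-0.642: |R|=0.72437 <1
  x=-0.517: |R|=0.72059 <1
  x=-1.558: |R|=1.59966 >1
  x=-1.305: |R|=1.20880 >1
So |R|<1 on (-1.1250, 0).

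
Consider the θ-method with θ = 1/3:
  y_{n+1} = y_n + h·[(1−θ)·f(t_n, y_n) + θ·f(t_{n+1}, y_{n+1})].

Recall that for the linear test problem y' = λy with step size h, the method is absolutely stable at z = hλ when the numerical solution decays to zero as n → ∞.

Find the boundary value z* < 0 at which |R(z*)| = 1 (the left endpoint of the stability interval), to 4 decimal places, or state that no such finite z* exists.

Set f=λy, z=hλ:
  y_{n+1} = y_n + z·[2/3·y_n + 1/3·y_{n+1}] ⇒ (1 − 1/3z)y_{n+1} = (1 + 2/3z)y_n
  ⇒ R(z) = (1 + 2/3z)/(1 − 1/3z).

Need |R(x)|<1, x<0.
x=-1.67: |R|=0.0728
R=−1: 1+2/3x = −1+1/3x ⇒ -1/3x=2 ⇒ x=2/(-1/3)=-6.0000
Confirm numerically:
  x=-4.716: |R|=0.83359 <1
  x=-3.445: |R|=0.60357 <1
  x=-2.933: |R|=0.48306 <1
  x=-6.290: |R|=1.03122 >1
  x=-6.143: |R|=1.01564 >1
  x=-6.027: |R|=1.00299 >1
Interval (-6.0000, 0).

z* = -6.0000.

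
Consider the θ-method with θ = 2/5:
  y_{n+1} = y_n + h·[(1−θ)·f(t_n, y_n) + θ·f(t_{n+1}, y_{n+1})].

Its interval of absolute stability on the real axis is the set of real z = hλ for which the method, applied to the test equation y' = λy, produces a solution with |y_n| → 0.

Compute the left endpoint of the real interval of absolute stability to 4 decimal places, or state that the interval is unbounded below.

On y'=λy, z=hλ:
  y_{n+1} = y_n + z·[3/5·y_n + 2/5·y_{n+1}] ⇒ (1 − 2/5z)y_{n+1} = (1 + 3/5z)y_n
  so R(z) = (1 + 3/5z)/(1 − 2/5z).

Need |R(x)|<1, x<0.
x=-1.68: |R|=0.0048
R=−1: 1+3/5x = −1+2/5x ⇒ -1/5x=2 ⇒ x=2/(-1/5)=-10.0000
Confirm numerically:
  x=-8.598: |R|=0.93684 <1
  x=-7.164: |R|=0.85327 <1
  x=-5.257: |R|=0.69428 <1
  x=-5.241: |R|=0.69261 <1
  x=-10.288: |R|=1.01126 >1
  x=-10.089: |R|=1.00353 >1
Interval (-10.0000, 0).

z* = -10.0000.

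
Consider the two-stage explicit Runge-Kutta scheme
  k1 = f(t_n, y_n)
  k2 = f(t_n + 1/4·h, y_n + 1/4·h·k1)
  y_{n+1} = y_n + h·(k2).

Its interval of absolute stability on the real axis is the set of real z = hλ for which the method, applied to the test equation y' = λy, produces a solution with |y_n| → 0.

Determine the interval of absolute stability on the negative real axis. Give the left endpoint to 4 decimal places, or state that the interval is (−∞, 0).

Test eqn y'=λy, z=hλ:
  k1=λy_n ⇒ h·k1=z·y_n;  k2=λ(1+1/4z)y_n ⇒ h·k2=z(1+1/4z)y_n
  y_{n+1}/y_n = 1 + z(1+1/4z) = 1 + z + 1/4z²
  so R(z) = 1 + z + 1/4z².

Boundary: |R(x)|=1, x<0.
x=-1.15: |R|=0.1806
R=1: x+1/4x²=0 ⇒ x=−4=-4.0000; min R=1−1/(4·1/4)=0.0000>−1
Confirm numerically:
  x=-3.543: |R|=0.59521 <1
  x=-3.120: |R|=0.31360 <1
  x=-2.976: |R|=0.23814 <1
  x=-2.203: |R|=0.01030 <1
  x=-4.480: |R|=1.53760 >1
  x=-4.059: |R|=1.05987 >1
So |R|<1 on (-4.0000, 0).

(-4.0000, 0).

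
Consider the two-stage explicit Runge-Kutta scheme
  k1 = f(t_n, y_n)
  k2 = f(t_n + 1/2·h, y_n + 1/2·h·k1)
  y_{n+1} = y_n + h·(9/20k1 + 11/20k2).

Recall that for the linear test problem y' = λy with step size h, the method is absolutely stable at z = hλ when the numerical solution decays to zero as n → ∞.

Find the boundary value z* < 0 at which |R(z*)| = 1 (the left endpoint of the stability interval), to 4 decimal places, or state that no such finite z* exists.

On y'=λy, z=hλ:
  k1=λy_n ⇒ h·k1=z·y_n;  k2=λ(1+1/2z)y_n ⇒ h·k2=z(1+1/2z)y_n
  y_{n+1}/y_n = 1 + 9/20z + 11/20z(1+1/2z) = 1 + z + 11/40z²
  ⇒ R(z) = 1 + z + 11/40z².

Boundary: |R(x)|=1, x<0.
x=-1.58: |R|=0.1065
R=1: x+11/40x²=0 ⇒ x=−40/11=-3.6364; min R=1−1/(4·11/40)=0.0909>−1
Confirm numerically:
  x=-2.922: |R|=0.42597 <1
  x=-1.614: |R|=0.10237 <1
  x=-1.514: |R|=0.11635 <1
  x=-1.467: |R|=0.12482 <1
  x=-4.231: |R|=1.69187 >1
  x=-3.791: |R|=1.16121 >1
  x=-3.776: |R|=1.14500 >1
Interval (-3.6364, 0).

z* = -3.6364.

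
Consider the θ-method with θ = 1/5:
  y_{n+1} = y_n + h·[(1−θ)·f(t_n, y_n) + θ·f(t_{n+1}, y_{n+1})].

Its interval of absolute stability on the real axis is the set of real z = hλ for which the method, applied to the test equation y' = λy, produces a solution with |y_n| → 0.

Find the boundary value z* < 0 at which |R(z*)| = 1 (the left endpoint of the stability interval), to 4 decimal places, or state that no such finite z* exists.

z* = -3.3333.

Test eqn y'=λy, z=hλ:
  y_{n+1} = y_n + z·[4/5·y_n + 1/5·y_{n+1}] ⇒ (1 − 1/5z)y_{n+1} = (1 + 4/5z)y_n
  Hence R(z) = (1 + 4/5z)/(1 − 1/5z).

Find x<0 with |R(x)|<1.
x=-0.87: |R|=0.2589
R=−1: 1+4/5x = −1+1/5x ⇒ -3/5x=2 ⇒ x=2/(-3/5)=-3.3333
Confirm numerically:
  x=-2.316: |R|=0.58283 <1
  x=-2.073: |R|=0.46543 <1
  x=-2.060: |R|=0.45892 <1
  x=-1.595: |R|=0.20925 <1
  x=-3.618: |R|=1.09909 >1
  x=-3.468: |R|=1.04771 >1
Stable set (-3.3333, 0).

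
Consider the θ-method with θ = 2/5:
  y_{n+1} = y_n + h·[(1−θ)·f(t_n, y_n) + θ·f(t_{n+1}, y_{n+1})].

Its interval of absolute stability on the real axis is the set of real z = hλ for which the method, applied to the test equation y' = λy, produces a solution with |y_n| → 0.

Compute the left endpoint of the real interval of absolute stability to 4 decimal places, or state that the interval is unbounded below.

z* = -10.0000.

With y'=λy (z=hλ):
  y_{n+1} = y_n + z·[3/5·y_n + 2/5·y_{n+1}] ⇒ (1 − 2/5z)y_{n+1} = (1 + 3/5z)y_n
  R(z) = (1 + 3/5z)/(1 − 2/5z).

Find x<0 with |R(x)|<1.
x=-1.68: |R|=0.0048
R=−1: 1+3/5x = −1+2/5x ⇒ -1/5x=2 ⇒ x=2/(-1/5)=-10.0000
Confirm numerically:
  x=-5.870: |R|=0.75329 <1
  x=-5.227: |R|=0.69115 <1
  x=-4.618: |R|=0.62194 <1
  x=-10.415: |R|=1.01607 >1
  x=-10.358: |R|=1.01392 >1
  x=-10.025: |R|=1.00100 >1
So |R|<1 on (-10.0000, 0).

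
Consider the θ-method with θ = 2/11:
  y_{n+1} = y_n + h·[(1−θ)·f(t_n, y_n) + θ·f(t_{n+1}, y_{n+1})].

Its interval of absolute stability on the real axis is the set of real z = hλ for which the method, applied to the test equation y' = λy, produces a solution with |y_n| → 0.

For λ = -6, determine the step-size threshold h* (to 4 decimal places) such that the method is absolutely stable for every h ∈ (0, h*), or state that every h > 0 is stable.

Test eqn y'=λy, z=hλ:
  y_{n+1} = y_n + z·[9/11·y_n + 2/11·y_{n+1}] ⇒ (1 − 2/11z)y_{n+1} = (1 + 9/11z)y_n
  so R(z) = (1 + 9/11z)/(1 − 2/11z).

Need |R(x)|<1, x<0.
x=-0.55: |R|=0.5000
R=−1: 1+9/11x = −1+2/11x ⇒ -7/11x=2 ⇒ x=2/(-7/11)=-3.1429
Confirm numerically:
  x=-2.076: |R|=0.50713 <1
  x=-1.348: |R|=0.08265 <1
  x=-1.296: |R|=0.04885 <1
  x=-3.656: |R|=1.19616 >1
  x=-3.554: |R|=1.15894 >1
Stable set (-3.1429, 0).

(-3.1429,0); λ=-6 ⇒ h* = (22/7)/6 = 0.5238.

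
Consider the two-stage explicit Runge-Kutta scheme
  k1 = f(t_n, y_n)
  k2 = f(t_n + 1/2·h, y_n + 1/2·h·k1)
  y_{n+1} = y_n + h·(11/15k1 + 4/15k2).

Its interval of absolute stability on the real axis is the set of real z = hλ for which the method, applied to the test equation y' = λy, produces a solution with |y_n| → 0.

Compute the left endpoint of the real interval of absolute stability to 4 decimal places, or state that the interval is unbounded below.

z* = -7.5000.

With y'=λy (z=hλ):
  k1=λy_n ⇒ h·k1=z·y_n;  k2=λ(1+1/2z)y_n ⇒ h·k2=z(1+1/2z)y_n
  y_{n+1}/y_n = 1 + 11/15z + 4/15z(1+1/2z) = 1 + z + 2/15z²
  ⇒ R(z) = 1 + z + 2/15z².

Find x<0 with |R(x)|<1.
x=-0.63: |R|=0.4229
R=1: x+2/15x²=0 ⇒ x=−15/2=-7.5000; min R=1−1/(4·2/15)=-0.8750>−1
Confirm numerically:
  x=-7.132: |R|=0.65006 <1
  x=-6.041: |R|=0.17518 <1
  x=-4.971: |R|=0.67622 <1
  x=-4.918: |R|=0.69310 <1
  x=-7.935: |R|=1.46023 >1
  x=-7.721: |R|=1.22751 >1
  x=-7.691: |R|=1.19586 >1
Stable set (-7.5000, 0).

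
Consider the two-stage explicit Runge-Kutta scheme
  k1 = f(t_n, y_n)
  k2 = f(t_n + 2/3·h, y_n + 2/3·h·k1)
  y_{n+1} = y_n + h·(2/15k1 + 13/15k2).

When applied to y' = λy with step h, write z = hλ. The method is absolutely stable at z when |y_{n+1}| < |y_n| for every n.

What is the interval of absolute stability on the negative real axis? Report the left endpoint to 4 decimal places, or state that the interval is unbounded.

Set f=λy, z=hλ:
  k1=λy_n ⇒ h·k1=z·y_n;  k2=λ(1+2/3z)y_n ⇒ h·k2=z(1+2/3z)y_n
  y_{n+1}/y_n = 1 + 2/15z + 13/15z(1+2/3z) = 1 + z + 26/45z²
  so R(z) = 1 + z + 26/45z².

Solve |R(x)|<1 on ℝ⁻.
x=-1.37: |R|=0.7144
R=1: x+26/45x²=0 ⇒ x=−45/26=-1.7308; min R=1−1/(4·26/45)=0.5673>−1
Confirm numerically:
  x=-1.621: |R|=0.89719 <1
  x=-0.790: |R|=0.57059 <1
  x=-0.754: |R|=0.57448 <1
  x=-2.155: |R|=1.52821 >1
  x=-1.772: |R|=1.04221 >1
Stable set (-1.7308, 0).

z∈(-1.7308,0).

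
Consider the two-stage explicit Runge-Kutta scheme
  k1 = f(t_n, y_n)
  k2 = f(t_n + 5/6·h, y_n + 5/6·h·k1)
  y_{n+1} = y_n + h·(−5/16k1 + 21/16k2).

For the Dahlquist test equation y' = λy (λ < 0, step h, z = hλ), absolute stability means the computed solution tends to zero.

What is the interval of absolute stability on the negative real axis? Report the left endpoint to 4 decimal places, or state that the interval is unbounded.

With y'=λy (z=hλ):
  k1=λy_n ⇒ h·k1=z·y_n;  k2=λ(1+5/6z)y_n ⇒ h·k2=z(1+5/6z)y_n
  y_{n+1}/y_n = 1 − 5/16z + 21/16z(1+5/6z) = 1 + z + 35/32z²
  R(z) = 1 + z + 35/32z².

Find x<0 with |R(x)|<1.
x=-0.5: |R|=0.7734
R=1: x+35/32x²=0 ⇒ x=−32/35=-0.9143; min R=1−1/(4·35/32)=0.7714>−1
Confirm numerically:
  x=-0.694: |R|=0.83279 <1
  x=-0.632: |R|=0.80487 <1
  x=-0.486: |R|=0.77234 <1
  x=-0.417: |R|=0.77319 <1
  x=-1.232: |R|=1.42812 >1
  x=-1.161: |R|=1.31329 >1
Stable set (-0.9143, 0).

z∈(-0.9143,0).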